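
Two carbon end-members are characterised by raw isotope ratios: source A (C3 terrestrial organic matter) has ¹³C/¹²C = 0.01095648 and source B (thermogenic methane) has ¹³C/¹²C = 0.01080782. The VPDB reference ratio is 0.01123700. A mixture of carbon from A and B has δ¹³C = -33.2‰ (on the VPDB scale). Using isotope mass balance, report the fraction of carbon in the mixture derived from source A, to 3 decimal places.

δ_A = (0.01095648/0.01123700 − 1)×1000 = (0.975036 − 1)×1000 = -24.964‰
δ_B = (0.01080782/0.01123700 − 1)×1000 = (0.961807 − 1)×1000 = -38.193‰
f_A = (δ_mix − δ_B)/(δ_A − δ_B) = (-33.2 − (-38.193))/(-24.964 − (-38.193))
f_A = 4.993 / 13.230 = 0.3774

0.377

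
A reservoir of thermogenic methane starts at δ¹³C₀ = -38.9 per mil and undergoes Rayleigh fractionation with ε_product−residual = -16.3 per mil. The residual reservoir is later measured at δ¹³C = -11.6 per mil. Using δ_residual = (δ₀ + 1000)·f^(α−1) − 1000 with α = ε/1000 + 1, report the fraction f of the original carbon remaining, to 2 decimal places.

0.18

α − 1 = ε/1000 = -0.0163
(δ_res + 1000)/(δ₀ + 1000) = (-11.6 + 1000)/(-38.9 + 1000) = 988.4/961.1 = 1.028405
f = 1.028405^(1/-0.0163) = exp(ln(1.028405)/-0.0163) = exp(0.02801/-0.0163)
f = exp(-1.7183) = 0.1794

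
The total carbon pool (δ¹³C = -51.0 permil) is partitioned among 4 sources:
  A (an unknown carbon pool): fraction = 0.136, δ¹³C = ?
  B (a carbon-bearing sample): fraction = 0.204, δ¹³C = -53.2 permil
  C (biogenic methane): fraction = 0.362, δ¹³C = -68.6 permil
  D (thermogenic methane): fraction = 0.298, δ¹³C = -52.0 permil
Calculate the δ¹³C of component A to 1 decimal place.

1.3 permil

Isotope mass balance: δ_bulk = Σ fᵢ·δᵢ.
-51.0 = 0.136×δ_A + 0.204×(-53.2) + 0.362×(-68.6) + 0.298×(-52.0)
0.136·δ_A = -51.0 − (-51.182) = 0.182
δ_A = 0.182 / 0.136 = 1.34 permil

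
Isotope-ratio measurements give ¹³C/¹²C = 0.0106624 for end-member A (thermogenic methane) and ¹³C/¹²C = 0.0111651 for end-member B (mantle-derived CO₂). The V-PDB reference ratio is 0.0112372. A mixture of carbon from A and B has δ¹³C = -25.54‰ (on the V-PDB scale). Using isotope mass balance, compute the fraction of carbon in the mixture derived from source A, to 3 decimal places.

0.427

δ_A = (0.0106624/0.0112372 − 1)×1000 = (0.948848 − 1)×1000 = -51.152‰
δ_B = (0.0111651/0.0112372 − 1)×1000 = (0.993584 − 1)×1000 = -6.416‰
f_A = (δ_mix − δ_B)/(δ_A − δ_B) = (-25.54 − (-6.416))/(-51.152 − (-6.416))
f_A = -19.124 / -44.735 = 0.4275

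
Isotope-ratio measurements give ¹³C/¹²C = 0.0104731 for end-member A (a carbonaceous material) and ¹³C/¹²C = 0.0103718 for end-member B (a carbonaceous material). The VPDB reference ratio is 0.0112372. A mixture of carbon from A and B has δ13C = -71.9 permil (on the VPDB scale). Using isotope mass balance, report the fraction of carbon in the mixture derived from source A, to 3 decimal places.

δ_A = (0.0104731/0.0112372 − 1)×1000 = (0.932003 − 1)×1000 = -67.997 permil
δ_B = (0.0103718/0.0112372 − 1)×1000 = (0.922988 − 1)×1000 = -77.012 permil
f_A = (δ_mix − δ_B)/(δ_A − δ_B) = (-71.9 − (-77.012))/(-67.997 − (-77.012))
f_A = 5.112 / 9.015 = 0.5671

0.567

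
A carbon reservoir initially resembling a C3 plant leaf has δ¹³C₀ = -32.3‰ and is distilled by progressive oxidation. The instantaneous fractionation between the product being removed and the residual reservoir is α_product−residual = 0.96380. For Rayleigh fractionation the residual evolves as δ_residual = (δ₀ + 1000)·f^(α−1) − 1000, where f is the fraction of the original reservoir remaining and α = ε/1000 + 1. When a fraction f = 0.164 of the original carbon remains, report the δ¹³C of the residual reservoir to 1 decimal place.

33.2‰

Rayleigh residual: δ_res = (δ₀ + 1000)·f^(α−1) − 1000
α − 1 = -0.03620
f^(α−1) = 0.164^(-0.03620) = 1.067635
δ_res = (-32.3 + 1000) × 1.067635 − 1000 = 1033.150 − 1000 = 33.15‰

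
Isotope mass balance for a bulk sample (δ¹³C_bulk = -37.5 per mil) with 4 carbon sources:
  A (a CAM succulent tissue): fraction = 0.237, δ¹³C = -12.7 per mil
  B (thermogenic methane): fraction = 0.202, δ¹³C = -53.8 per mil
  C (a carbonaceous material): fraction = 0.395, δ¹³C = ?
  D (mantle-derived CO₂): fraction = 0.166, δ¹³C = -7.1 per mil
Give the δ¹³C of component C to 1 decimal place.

-56.8 per mil

Isotope mass balance: δ_bulk = Σ fᵢ·δᵢ.
-37.5 = 0.237×(-12.7) + 0.202×(-53.8) + 0.395×δ_C + 0.166×(-7.1)
0.395·δ_C = -37.5 − (-15.056) = -22.444
δ_C = -22.444 / 0.395 = -56.82 per mil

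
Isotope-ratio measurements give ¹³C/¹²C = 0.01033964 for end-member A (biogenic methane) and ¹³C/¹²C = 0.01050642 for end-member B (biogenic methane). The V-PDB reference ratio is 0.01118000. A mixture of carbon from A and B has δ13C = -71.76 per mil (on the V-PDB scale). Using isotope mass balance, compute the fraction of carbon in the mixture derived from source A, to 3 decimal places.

δ_A = (0.01033964/0.01118000 − 1)×1000 = (0.924834 − 1)×1000 = -75.166 per mil
δ_B = (0.01050642/0.01118000 − 1)×1000 = (0.939751 − 1)×1000 = -60.249 per mil
f_A = (δ_mix − δ_B)/(δ_A − δ_B) = (-71.76 − (-60.249))/(-75.166 − (-60.249))
f_A = -11.511 / -14.918 = 0.7717

0.772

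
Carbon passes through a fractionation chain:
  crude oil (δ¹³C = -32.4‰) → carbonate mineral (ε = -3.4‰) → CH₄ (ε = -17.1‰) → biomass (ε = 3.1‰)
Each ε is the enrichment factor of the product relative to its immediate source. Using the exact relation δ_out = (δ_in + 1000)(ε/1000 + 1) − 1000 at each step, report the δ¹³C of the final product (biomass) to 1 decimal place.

step 1: δ = (-32.40 + 1000)·(-3.4/1000 + 1) − 1000 = -35.69‰
step 2: δ = (-35.69 + 1000)·(-17.1/1000 + 1) − 1000 = -52.18‰
step 3: δ = (-52.18 + 1000)·(3.1/1000 + 1) − 1000 = -49.24‰

-49.2‰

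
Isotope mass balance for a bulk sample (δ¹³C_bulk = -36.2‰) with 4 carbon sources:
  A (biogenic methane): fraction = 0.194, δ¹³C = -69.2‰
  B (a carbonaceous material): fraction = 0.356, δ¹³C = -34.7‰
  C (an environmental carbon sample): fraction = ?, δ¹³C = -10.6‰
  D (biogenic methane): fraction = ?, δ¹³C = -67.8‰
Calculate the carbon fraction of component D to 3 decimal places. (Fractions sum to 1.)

Let f_D and f_C be the unknown fractions; fractions sum to 1 so f_D + f_C = 0.450.
Mass balance: Σ fᵢ·δᵢ = δ_bulk ⇒ f_D·(-67.8) + f_C·(-10.6) = -36.2 − (-25.778) = -10.422
Substitute f_C = 0.450 − f_D:
f_D·(-67.8 − -10.6) = -10.422 − 0.450×(-10.6) = -5.652
f_D = -5.652 / -57.2 = 0.0988

0.099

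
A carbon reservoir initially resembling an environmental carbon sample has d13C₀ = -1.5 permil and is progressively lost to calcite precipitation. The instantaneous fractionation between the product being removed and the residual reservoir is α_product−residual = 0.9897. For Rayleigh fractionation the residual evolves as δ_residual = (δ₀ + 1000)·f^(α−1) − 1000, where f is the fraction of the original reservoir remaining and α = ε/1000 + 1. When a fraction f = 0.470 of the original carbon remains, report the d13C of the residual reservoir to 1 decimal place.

6.3 permil

Rayleigh residual: δ_res = (δ₀ + 1000)·f^(α−1) − 1000
α − 1 = -0.01030
f^(α−1) = 0.470^(-0.01030) = 1.007807
δ_res = (-1.5 + 1000) × 1.007807 − 1000 = 1006.295 − 1000 = 6.30 permil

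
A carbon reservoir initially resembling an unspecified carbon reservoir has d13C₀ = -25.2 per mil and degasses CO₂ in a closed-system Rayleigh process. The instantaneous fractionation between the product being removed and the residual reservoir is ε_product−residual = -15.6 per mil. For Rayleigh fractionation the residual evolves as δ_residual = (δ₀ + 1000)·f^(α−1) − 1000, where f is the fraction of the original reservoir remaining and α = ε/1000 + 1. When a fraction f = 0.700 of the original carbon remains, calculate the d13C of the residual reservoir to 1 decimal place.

-19.8 per mil

Rayleigh residual: δ_res = (δ₀ + 1000)·f^(α−1) − 1000
α = ε/1000 + 1 = 0.98440, so α − 1 = -0.01560
f^(α−1) = 0.700^(-0.01560) = 1.005580
δ_res = (-25.2 + 1000) × 1.005580 − 1000 = 980.239 − 1000 = -19.76 per mil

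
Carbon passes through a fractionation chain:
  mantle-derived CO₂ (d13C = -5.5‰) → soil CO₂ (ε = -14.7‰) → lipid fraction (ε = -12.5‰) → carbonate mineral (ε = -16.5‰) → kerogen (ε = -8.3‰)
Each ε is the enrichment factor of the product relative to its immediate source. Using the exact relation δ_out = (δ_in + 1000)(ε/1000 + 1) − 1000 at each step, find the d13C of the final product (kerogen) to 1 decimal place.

-56.2‰

step 1: δ = (-5.50 + 1000)·(-14.7/1000 + 1) − 1000 = -20.12‰
step 2: δ = (-20.12 + 1000)·(-12.5/1000 + 1) − 1000 = -32.37‰
step 3: δ = (-32.37 + 1000)·(-16.5/1000 + 1) − 1000 = -48.33‰
step 4: δ = (-48.33 + 1000)·(-8.3/1000 + 1) − 1000 = -56.23‰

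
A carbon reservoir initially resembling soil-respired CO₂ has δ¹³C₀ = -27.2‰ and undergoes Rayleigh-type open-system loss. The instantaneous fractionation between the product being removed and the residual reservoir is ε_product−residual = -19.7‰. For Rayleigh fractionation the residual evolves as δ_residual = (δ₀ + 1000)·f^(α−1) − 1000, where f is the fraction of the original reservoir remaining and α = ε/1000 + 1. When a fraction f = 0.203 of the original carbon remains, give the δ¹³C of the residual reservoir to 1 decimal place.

Rayleigh residual: δ_res = (δ₀ + 1000)·f^(α−1) − 1000
α = ε/1000 + 1 = 0.98030, so α − 1 = -0.01970
f^(α−1) = 0.203^(-0.01970) = 1.031911
δ_res = (-27.2 + 1000) × 1.031911 − 1000 = 1003.843 − 1000 = 3.84‰

3.8‰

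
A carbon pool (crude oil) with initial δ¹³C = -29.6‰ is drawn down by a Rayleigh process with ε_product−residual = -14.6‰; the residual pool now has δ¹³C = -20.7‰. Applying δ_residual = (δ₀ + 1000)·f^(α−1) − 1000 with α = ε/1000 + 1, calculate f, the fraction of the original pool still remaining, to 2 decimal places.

α − 1 = ε/1000 = -0.0146
(δ_res + 1000)/(δ₀ + 1000) = (-20.7 + 1000)/(-29.6 + 1000) = 979.3/970.4 = 1.009171
f = 1.009171^(1/-0.0146) = exp(ln(1.009171)/-0.0146) = exp(0.00913/-0.0146)
f = exp(-0.6253) = 0.5351

0.54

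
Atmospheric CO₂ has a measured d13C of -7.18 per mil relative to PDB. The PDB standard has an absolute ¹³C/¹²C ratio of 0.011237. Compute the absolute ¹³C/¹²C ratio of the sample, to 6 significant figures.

0.0111563

R_sample = R_standard × (d13C/1000 + 1)
R_sample = 0.011237 × (-7.18/1000 + 1) = 0.011237 × 0.992820
R_sample = 0.0111563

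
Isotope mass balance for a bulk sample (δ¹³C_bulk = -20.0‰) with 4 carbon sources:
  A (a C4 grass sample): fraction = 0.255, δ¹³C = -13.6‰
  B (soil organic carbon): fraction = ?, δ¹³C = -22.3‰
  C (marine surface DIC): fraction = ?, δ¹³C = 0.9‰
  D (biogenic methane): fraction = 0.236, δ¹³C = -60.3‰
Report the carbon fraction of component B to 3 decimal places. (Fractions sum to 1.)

Let f_B and f_C be the unknown fractions; fractions sum to 1 so f_B + f_C = 0.509.
Mass balance: Σ fᵢ·δᵢ = δ_bulk ⇒ f_B·(-22.3) + f_C·(0.9) = -20.0 − (-17.699) = -2.301
Substitute f_C = 0.509 − f_B:
f_B·(-22.3 − 0.9) = -2.301 − 0.509×(0.9) = -2.759
f_B = -2.759 / -23.2 = 0.1189

0.119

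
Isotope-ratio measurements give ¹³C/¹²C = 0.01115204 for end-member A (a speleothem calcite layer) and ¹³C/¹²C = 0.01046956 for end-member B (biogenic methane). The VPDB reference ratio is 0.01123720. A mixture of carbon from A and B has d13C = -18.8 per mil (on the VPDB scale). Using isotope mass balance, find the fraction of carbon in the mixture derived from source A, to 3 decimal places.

0.815

δ_A = (0.01115204/0.01123720 − 1)×1000 = (0.992422 − 1)×1000 = -7.578 per mil
δ_B = (0.01046956/0.01123720 − 1)×1000 = (0.931688 − 1)×1000 = -68.312 per mil
f_A = (δ_mix − δ_B)/(δ_A − δ_B) = (-18.8 − (-68.312))/(-7.578 − (-68.312))
f_A = 49.512 / 60.734 = 0.8152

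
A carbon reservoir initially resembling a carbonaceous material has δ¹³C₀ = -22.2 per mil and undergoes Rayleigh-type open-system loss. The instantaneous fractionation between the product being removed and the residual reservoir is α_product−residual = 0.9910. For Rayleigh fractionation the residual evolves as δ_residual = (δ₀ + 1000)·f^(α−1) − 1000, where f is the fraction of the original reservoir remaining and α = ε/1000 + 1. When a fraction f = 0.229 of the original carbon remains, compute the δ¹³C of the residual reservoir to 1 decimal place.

-9.1 per mil

Rayleigh residual: δ_res = (δ₀ + 1000)·f^(α−1) − 1000
α − 1 = -0.00900
f^(α−1) = 0.229^(-0.00900) = 1.013355
δ_res = (-22.2 + 1000) × 1.013355 − 1000 = 990.858 − 1000 = -9.14 per mil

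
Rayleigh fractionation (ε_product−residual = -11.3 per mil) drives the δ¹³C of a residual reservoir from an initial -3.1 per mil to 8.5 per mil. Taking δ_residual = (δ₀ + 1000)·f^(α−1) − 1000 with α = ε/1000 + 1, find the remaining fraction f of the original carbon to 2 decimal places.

0.36

α − 1 = ε/1000 = -0.0113
(δ_res + 1000)/(δ₀ + 1000) = (8.5 + 1000)/(-3.1 + 1000) = 1008.5/996.9 = 1.011636
f = 1.011636^(1/-0.0113) = exp(ln(1.011636)/-0.0113) = exp(0.01157/-0.0113)
f = exp(-1.0238) = 0.3592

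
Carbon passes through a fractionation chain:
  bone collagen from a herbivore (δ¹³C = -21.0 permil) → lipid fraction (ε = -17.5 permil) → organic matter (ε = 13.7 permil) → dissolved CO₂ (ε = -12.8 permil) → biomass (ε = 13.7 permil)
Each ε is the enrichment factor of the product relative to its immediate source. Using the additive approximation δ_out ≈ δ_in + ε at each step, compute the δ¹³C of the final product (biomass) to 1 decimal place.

step 1: δ ≈ -21.0 + (-17.5) = -38.5 permil
step 2: δ ≈ -38.5 + (13.7) = -24.8 permil
step 3: δ ≈ -24.8 + (-12.8) = -37.6 permil
step 4: δ ≈ -37.6 + (13.7) = -23.9 permil

-23.9 permil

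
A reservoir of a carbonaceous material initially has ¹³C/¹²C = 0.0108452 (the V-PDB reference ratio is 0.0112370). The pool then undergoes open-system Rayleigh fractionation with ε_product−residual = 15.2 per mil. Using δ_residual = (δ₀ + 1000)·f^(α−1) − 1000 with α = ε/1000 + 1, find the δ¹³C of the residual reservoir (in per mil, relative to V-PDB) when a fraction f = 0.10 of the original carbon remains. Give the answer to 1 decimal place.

δ₀ = (0.0108452/0.0112370 − 1)×1000 = (0.965133 − 1)×1000 = -34.867 per mil
α − 1 = ε/1000 = 0.0152
f^(α−1) = 0.10^(0.0152) = 0.965606
δ_res = (-34.867 + 1000) × 0.965606 − 1000 = 931.938 − 1000 = -68.06 per mil

-68.1 per mil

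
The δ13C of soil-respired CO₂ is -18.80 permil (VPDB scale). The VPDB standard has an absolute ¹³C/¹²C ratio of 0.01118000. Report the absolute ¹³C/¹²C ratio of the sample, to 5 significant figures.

R_sample = R_standard × (δ13C/1000 + 1)
R_sample = 0.01118000 × (-18.80/1000 + 1) = 0.01118000 × 0.981200
R_sample = 0.0109698

0.010970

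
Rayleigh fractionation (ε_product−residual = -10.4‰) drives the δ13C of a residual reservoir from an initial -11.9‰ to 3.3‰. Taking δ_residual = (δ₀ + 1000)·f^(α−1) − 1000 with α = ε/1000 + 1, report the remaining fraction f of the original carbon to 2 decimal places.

α − 1 = ε/1000 = -0.0104
(δ_res + 1000)/(δ₀ + 1000) = (3.3 + 1000)/(-11.9 + 1000) = 1003.3/988.1 = 1.015383
f = 1.015383^(1/-0.0104) = exp(ln(1.015383)/-0.0104) = exp(0.01527/-0.0104)
f = exp(-1.4679) = 0.2304

0.23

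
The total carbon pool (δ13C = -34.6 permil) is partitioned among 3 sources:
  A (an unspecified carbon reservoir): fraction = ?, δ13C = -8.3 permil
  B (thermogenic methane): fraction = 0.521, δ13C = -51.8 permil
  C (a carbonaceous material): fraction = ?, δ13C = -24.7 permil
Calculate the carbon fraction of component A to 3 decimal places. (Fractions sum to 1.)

0.257

Let f_A and f_C be the unknown fractions; fractions sum to 1 so f_A + f_C = 0.479.
Mass balance: Σ fᵢ·δᵢ = δ_bulk ⇒ f_A·(-8.3) + f_C·(-24.7) = -34.6 − (-26.988) = -7.612
Substitute f_C = 0.479 − f_A:
f_A·(-8.3 − -24.7) = -7.612 − 0.479×(-24.7) = 4.219
f_A = 4.219 / 16.4 = 0.2573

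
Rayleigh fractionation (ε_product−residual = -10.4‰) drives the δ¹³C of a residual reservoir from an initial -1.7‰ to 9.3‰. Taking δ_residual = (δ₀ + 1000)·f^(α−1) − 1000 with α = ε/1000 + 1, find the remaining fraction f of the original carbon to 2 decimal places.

0.35

α − 1 = ε/1000 = -0.0104
(δ_res + 1000)/(δ₀ + 1000) = (9.3 + 1000)/(-1.7 + 1000) = 1009.3/998.3 = 1.011019
f = 1.011019^(1/-0.0104) = exp(ln(1.011019)/-0.0104) = exp(0.01096/-0.0104)
f = exp(-1.0537) = 0.3486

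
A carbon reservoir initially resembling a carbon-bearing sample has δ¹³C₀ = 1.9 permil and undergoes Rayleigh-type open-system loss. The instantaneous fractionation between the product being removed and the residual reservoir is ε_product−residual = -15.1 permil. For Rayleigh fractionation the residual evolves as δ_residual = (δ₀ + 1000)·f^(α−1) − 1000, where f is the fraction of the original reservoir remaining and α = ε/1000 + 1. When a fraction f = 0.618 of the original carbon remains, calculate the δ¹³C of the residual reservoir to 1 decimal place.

9.2 permil

Rayleigh residual: δ_res = (δ₀ + 1000)·f^(α−1) − 1000
α = ε/1000 + 1 = 0.98490, so α − 1 = -0.01510
f^(α−1) = 0.618^(-0.01510) = 1.007294
δ_res = (1.9 + 1000) × 1.007294 − 1000 = 1009.207 − 1000 = 9.21 permil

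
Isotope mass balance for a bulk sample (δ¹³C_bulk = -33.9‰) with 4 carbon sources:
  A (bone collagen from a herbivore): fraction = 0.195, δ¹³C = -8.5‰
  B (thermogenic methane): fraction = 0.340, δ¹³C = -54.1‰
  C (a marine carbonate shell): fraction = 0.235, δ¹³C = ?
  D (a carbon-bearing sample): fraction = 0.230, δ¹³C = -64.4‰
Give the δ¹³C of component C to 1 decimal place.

Isotope mass balance: δ_bulk = Σ fᵢ·δᵢ.
-33.9 = 0.195×(-8.5) + 0.340×(-54.1) + 0.235×δ_C + 0.230×(-64.4)
0.235·δ_C = -33.9 − (-34.864) = 0.964
δ_C = 0.964 / 0.235 = 4.10‰

4.1‰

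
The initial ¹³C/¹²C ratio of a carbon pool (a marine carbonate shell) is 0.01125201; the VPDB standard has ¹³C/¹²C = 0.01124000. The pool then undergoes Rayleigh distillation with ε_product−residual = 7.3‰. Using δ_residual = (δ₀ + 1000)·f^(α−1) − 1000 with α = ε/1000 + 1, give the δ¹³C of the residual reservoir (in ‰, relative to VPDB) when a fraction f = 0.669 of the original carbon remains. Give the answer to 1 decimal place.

δ₀ = (0.01125201/0.01124000 − 1)×1000 = (1.001069 − 1)×1000 = 1.069‰
α − 1 = ε/1000 = 0.0073
f^(α−1) = 0.669^(0.0073) = 0.997070
δ_res = (1.069 + 1000) × 0.997070 − 1000 = 998.135 − 1000 = -1.86‰

-1.9‰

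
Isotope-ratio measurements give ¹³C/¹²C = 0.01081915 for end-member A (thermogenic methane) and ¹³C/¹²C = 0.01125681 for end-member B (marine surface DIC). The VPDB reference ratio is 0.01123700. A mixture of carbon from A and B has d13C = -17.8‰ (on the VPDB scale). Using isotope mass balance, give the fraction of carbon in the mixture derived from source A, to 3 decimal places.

δ_A = (0.01081915/0.01123700 − 1)×1000 = (0.962815 − 1)×1000 = -37.185‰
δ_B = (0.01125681/0.01123700 − 1)×1000 = (1.001763 − 1)×1000 = 1.763‰
f_A = (δ_mix − δ_B)/(δ_A − δ_B) = (-17.8 − (1.763))/(-37.185 − (1.763))
f_A = -19.563 / -38.948 = 0.5023

0.502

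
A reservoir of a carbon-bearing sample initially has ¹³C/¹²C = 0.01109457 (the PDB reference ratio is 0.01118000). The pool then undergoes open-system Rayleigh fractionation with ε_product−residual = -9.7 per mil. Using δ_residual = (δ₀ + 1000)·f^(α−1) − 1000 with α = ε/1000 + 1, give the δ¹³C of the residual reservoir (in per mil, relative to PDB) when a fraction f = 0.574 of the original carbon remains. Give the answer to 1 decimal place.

δ₀ = (0.01109457/0.01118000 − 1)×1000 = (0.992359 − 1)×1000 = -7.641 per mil
α − 1 = ε/1000 = -0.0097
f^(α−1) = 0.574^(-0.0097) = 1.005399
δ_res = (-7.641 + 1000) × 1.005399 − 1000 = 997.717 − 1000 = -2.28 per mil

-2.3 per mil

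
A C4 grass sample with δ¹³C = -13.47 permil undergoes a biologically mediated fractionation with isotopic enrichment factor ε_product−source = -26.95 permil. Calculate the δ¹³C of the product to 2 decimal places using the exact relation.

-40.06 permil

To first order, δ_product ≈ δ_source + ε = -40.42 permil.
Exactly, δ_product = (δ_source + 1000)·(ε/1000 + 1) − 1000.
δ_product = (-13.47 + 1000) × (-26.95/1000 + 1) − 1000
δ_product = -40.057 permil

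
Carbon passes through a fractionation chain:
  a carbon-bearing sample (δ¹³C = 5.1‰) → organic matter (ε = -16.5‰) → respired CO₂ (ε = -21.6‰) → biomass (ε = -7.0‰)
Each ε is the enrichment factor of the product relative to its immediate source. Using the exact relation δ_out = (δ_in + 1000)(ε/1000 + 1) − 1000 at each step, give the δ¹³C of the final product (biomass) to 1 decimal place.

-39.6‰

step 1: δ = (5.10 + 1000)·(-16.5/1000 + 1) − 1000 = -11.48‰
step 2: δ = (-11.48 + 1000)·(-21.6/1000 + 1) − 1000 = -32.84‰
step 3: δ = (-32.84 + 1000)·(-7.0/1000 + 1) − 1000 = -39.61‰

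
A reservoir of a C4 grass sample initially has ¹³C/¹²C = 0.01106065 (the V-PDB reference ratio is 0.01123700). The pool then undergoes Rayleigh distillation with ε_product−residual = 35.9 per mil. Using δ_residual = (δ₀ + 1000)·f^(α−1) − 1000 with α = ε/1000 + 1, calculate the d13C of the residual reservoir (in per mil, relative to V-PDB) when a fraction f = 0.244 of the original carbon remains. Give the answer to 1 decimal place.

δ₀ = (0.01106065/0.01123700 − 1)×1000 = (0.984306 − 1)×1000 = -15.694 per mil
α − 1 = ε/1000 = 0.0359
f^(α−1) = 0.244^(0.0359) = 0.950621
δ_res = (-15.694 + 1000) × 0.950621 − 1000 = 935.702 − 1000 = -64.30 per mil

-64.3 per mil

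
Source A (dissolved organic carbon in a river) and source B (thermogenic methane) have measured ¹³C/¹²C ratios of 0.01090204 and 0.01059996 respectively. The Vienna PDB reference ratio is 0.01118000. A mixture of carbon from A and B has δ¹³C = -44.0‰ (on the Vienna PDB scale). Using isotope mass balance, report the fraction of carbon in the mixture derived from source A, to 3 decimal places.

0.292

δ_A = (0.01090204/0.01118000 − 1)×1000 = (0.975138 − 1)×1000 = -24.862‰
δ_B = (0.01059996/0.01118000 − 1)×1000 = (0.948118 − 1)×1000 = -51.882‰
f_A = (δ_mix − δ_B)/(δ_A − δ_B) = (-44.0 − (-51.882))/(-24.862 − (-51.882))
f_A = 7.882 / 27.020 = 0.2917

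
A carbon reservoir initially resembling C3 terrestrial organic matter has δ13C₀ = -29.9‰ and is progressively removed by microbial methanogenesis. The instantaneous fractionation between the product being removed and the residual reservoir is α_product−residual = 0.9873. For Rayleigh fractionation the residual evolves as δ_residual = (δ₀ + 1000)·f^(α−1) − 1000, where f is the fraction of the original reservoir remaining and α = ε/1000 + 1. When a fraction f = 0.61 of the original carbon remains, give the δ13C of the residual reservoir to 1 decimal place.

Rayleigh residual: δ_res = (δ₀ + 1000)·f^(α−1) − 1000
α − 1 = -0.01270
f^(α−1) = 0.61^(-0.01270) = 1.006297
δ_res = (-29.9 + 1000) × 1.006297 − 1000 = 976.209 − 1000 = -23.79‰

-23.8‰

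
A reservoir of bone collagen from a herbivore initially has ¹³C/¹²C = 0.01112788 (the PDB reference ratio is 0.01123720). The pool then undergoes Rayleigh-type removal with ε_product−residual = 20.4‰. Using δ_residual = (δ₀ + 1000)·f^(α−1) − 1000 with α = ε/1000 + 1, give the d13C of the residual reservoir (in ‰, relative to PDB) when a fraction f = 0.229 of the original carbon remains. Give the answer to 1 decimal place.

-39.1‰

δ₀ = (0.01112788/0.01123720 − 1)×1000 = (0.990272 − 1)×1000 = -9.728‰
α − 1 = ε/1000 = 0.0204
f^(α−1) = 0.229^(0.0204) = 0.970377
δ_res = (-9.728 + 1000) × 0.970377 − 1000 = 960.937 − 1000 = -39.06‰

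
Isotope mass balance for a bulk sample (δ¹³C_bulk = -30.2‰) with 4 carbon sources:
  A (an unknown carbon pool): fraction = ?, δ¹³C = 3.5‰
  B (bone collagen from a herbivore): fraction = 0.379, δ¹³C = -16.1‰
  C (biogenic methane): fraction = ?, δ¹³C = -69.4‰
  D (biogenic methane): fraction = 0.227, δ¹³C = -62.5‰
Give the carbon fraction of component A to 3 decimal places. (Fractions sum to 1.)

0.239

Let f_A and f_C be the unknown fractions; fractions sum to 1 so f_A + f_C = 0.394.
Mass balance: Σ fᵢ·δᵢ = δ_bulk ⇒ f_A·(3.5) + f_C·(-69.4) = -30.2 − (-20.289) = -9.911
Substitute f_C = 0.394 − f_A:
f_A·(3.5 − -69.4) = -9.911 − 0.394×(-69.4) = 17.433
f_A = 17.433 / 72.9 = 0.2391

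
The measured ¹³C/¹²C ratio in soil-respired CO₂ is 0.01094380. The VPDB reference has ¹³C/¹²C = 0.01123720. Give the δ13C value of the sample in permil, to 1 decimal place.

-26.1 permil

δ13C = (R_sample / R_standard − 1) × 1000
R_sample / R_standard = 0.01094380 / 0.01123720 = 0.973890
δ13C = (0.973890 − 1) × 1000 = -26.11 permil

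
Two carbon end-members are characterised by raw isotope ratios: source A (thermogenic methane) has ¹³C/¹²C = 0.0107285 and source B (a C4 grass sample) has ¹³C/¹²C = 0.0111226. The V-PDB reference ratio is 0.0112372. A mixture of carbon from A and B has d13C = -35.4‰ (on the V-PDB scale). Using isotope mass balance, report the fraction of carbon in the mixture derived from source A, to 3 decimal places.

0.719

δ_A = (0.0107285/0.0112372 − 1)×1000 = (0.954731 − 1)×1000 = -45.269‰
δ_B = (0.0111226/0.0112372 − 1)×1000 = (0.989802 − 1)×1000 = -10.198‰
f_A = (δ_mix − δ_B)/(δ_A − δ_B) = (-35.4 − (-10.198))/(-45.269 − (-10.198))
f_A = -25.202 / -35.071 = 0.7186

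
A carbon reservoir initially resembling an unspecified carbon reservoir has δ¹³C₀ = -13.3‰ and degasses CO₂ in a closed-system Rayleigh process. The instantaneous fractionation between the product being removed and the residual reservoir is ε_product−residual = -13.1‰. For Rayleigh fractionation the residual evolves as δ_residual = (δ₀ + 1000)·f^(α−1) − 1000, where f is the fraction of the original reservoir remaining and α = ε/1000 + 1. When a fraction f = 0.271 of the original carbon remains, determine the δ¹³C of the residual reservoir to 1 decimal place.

Rayleigh residual: δ_res = (δ₀ + 1000)·f^(α−1) − 1000
α = ε/1000 + 1 = 0.98690, so α − 1 = -0.01310
f^(α−1) = 0.271^(-0.01310) = 1.017251
δ_res = (-13.3 + 1000) × 1.017251 − 1000 = 1003.722 − 1000 = 3.72‰

3.7‰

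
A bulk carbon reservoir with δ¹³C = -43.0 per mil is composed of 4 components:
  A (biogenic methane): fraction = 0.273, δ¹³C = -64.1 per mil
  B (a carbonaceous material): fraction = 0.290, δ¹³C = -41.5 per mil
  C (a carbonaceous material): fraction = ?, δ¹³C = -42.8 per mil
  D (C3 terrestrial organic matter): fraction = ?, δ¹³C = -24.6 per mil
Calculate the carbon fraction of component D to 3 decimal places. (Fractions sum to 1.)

Let f_D and f_C be the unknown fractions; fractions sum to 1 so f_D + f_C = 0.437.
Mass balance: Σ fᵢ·δᵢ = δ_bulk ⇒ f_D·(-24.6) + f_C·(-42.8) = -43.0 − (-29.534) = -13.466
Substitute f_C = 0.437 − f_D:
f_D·(-24.6 − -42.8) = -13.466 − 0.437×(-42.8) = 5.238
f_D = 5.238 / 18.2 = 0.2878

0.288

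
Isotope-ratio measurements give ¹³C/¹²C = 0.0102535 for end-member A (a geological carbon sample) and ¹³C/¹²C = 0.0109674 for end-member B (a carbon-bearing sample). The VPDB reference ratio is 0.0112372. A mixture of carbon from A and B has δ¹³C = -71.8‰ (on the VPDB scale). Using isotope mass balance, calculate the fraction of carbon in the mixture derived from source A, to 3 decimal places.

δ_A = (0.0102535/0.0112372 − 1)×1000 = (0.912460 − 1)×1000 = -87.540‰
δ_B = (0.0109674/0.0112372 − 1)×1000 = (0.975990 − 1)×1000 = -24.010‰
f_A = (δ_mix − δ_B)/(δ_A − δ_B) = (-71.8 − (-24.010))/(-87.540 − (-24.010))
f_A = -47.790 / -63.530 = 0.7522

0.752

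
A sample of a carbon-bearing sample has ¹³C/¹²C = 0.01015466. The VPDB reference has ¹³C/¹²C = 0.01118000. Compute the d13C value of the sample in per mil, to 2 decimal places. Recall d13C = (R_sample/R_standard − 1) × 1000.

d13C = (R_sample / R_standard − 1) × 1000
R_sample / R_standard = 0.01015466 / 0.01118000 = 0.908288
d13C = (0.908288 − 1) × 1000 = -91.712 per mil

-91.71 per mil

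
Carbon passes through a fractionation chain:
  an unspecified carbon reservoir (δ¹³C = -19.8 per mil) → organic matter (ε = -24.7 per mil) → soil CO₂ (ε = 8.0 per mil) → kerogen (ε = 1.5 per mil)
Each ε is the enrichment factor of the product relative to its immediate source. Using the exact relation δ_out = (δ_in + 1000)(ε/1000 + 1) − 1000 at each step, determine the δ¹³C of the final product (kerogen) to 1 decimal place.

-34.9 per mil

step 1: δ = (-19.80 + 1000)·(-24.7/1000 + 1) − 1000 = -44.01 per mil
step 2: δ = (-44.01 + 1000)·(8.0/1000 + 1) − 1000 = -36.36 per mil
step 3: δ = (-36.36 + 1000)·(1.5/1000 + 1) − 1000 = -34.92 per mil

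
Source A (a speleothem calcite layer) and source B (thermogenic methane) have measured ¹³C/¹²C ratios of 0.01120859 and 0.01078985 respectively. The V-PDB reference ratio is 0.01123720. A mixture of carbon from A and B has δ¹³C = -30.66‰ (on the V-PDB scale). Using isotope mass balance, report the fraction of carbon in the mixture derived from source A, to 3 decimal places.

0.246

δ_A = (0.01120859/0.01123720 − 1)×1000 = (0.997454 − 1)×1000 = -2.546‰
δ_B = (0.01078985/0.01123720 − 1)×1000 = (0.960190 − 1)×1000 = -39.810‰
f_A = (δ_mix − δ_B)/(δ_A − δ_B) = (-30.66 − (-39.810))/(-2.546 − (-39.810))
f_A = 9.150 / 37.264 = 0.2455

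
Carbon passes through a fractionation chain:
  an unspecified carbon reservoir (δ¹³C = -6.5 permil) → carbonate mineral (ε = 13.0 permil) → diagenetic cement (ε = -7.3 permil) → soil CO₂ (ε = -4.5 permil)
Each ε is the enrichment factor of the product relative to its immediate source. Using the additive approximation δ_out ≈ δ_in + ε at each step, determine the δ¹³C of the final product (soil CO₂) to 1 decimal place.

step 1: δ ≈ -6.5 + (13.0) = 6.5 permil
step 2: δ ≈ 6.5 + (-7.3) = -0.8 permil
step 3: δ ≈ -0.8 + (-4.5) = -5.3 permil

-5.3 permil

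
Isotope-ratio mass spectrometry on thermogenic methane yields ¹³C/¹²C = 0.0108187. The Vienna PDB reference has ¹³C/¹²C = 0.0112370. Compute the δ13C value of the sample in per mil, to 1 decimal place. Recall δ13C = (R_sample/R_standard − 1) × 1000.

-37.2 per mil

δ13C = (R_sample / R_standard − 1) × 1000
R_sample / R_standard = 0.0108187 / 0.0112370 = 0.962775
δ13C = (0.962775 − 1) × 1000 = -37.23 per mil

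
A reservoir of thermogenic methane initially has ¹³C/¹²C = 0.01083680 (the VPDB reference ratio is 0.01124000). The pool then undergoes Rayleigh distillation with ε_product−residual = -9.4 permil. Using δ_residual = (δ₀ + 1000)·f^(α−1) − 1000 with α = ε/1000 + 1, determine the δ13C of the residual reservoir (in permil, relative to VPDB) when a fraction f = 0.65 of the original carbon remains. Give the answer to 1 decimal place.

-32.0 permil

δ₀ = (0.01083680/0.01124000 − 1)×1000 = (0.964128 − 1)×1000 = -35.872 permil
α − 1 = ε/1000 = -0.0094
f^(α−1) = 0.65^(-0.0094) = 1.004058
δ_res = (-35.872 + 1000) × 1.004058 − 1000 = 968.040 − 1000 = -31.96 permil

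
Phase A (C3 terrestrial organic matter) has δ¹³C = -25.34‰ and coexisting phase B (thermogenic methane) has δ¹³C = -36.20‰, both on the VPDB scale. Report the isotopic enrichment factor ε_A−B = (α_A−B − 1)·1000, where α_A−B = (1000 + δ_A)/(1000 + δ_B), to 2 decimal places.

11.27‰

α_A−B = (1000 + -25.34) / (1000 + -36.20) = 974.66 / 963.80 = 1.011268
ε_A−B = (1.011268 − 1) × 1000 = 11.268‰
(The approximation ε ≈ δ_A − δ_B would give 10.86‰.)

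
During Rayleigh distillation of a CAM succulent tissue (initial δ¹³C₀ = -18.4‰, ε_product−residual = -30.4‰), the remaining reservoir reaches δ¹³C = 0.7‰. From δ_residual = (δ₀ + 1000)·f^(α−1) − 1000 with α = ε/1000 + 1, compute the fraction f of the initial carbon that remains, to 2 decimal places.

0.53

α − 1 = ε/1000 = -0.0304
(δ_res + 1000)/(δ₀ + 1000) = (0.7 + 1000)/(-18.4 + 1000) = 1000.7/981.6 = 1.019458
f = 1.019458^(1/-0.0304) = exp(ln(1.019458)/-0.0304) = exp(0.01927/-0.0304)
f = exp(-0.6339) = 0.5305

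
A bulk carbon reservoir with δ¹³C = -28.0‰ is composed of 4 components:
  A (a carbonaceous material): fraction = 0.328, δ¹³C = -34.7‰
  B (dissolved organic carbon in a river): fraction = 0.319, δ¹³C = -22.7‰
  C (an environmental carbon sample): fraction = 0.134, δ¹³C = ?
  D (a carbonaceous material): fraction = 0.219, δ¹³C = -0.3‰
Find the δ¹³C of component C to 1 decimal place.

-69.5‰

Isotope mass balance: δ_bulk = Σ fᵢ·δᵢ.
-28.0 = 0.328×(-34.7) + 0.319×(-22.7) + 0.134×δ_C + 0.219×(-0.3)
0.134·δ_C = -28.0 − (-18.689) = -9.311
δ_C = -9.311 / 0.134 = -69.49‰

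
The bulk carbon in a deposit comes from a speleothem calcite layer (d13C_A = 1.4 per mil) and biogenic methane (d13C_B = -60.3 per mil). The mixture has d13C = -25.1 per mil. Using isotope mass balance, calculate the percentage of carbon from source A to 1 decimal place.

57.1%

δ_mix = f_A·δ_A + (1 − f_A)·δ_B  ⇒  f_A = (δ_mix − δ_B)/(δ_A − δ_B)
f_A = (-25.1 − (-60.3)) / (1.4 − (-60.3))
f_A = 35.2 / 61.7 = 0.5705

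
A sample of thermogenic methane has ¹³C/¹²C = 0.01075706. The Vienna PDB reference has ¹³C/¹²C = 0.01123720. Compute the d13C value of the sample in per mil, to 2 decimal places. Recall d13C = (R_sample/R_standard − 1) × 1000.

-42.73 per mil

d13C = (R_sample / R_standard − 1) × 1000
R_sample / R_standard = 0.01075706 / 0.01123720 = 0.957272
d13C = (0.957272 − 1) × 1000 = -42.728 per mil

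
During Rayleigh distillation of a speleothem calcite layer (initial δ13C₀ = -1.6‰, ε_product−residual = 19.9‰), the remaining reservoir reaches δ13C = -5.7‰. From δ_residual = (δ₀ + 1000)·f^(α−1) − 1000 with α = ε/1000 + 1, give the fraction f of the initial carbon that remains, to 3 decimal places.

α − 1 = ε/1000 = 0.0199
(δ_res + 1000)/(δ₀ + 1000) = (-5.7 + 1000)/(-1.6 + 1000) = 994.3/998.4 = 0.995893
f = 0.995893^(1/0.0199) = exp(ln(0.995893)/0.0199) = exp(-0.00412/0.0199)
f = exp(-0.2068) = 0.8132

0.813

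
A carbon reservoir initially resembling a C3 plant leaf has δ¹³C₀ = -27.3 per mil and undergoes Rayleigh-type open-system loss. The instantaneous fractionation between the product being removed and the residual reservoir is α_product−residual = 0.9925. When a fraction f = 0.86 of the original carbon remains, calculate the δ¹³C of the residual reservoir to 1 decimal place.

Rayleigh residual: δ_res = (δ₀ + 1000)·f^(α−1) − 1000
α − 1 = -0.00750
f^(α−1) = 0.86^(-0.00750) = 1.001132
δ_res = (-27.3 + 1000) × 1.001132 − 1000 = 973.801 − 1000 = -26.20 per mil

-26.2 per mil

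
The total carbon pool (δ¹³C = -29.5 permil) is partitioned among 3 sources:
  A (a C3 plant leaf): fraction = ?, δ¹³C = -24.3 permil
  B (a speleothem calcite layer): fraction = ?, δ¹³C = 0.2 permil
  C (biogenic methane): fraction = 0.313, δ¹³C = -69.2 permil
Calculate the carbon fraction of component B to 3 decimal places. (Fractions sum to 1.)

Let f_B and f_A be the unknown fractions; fractions sum to 1 so f_B + f_A = 0.687.
Mass balance: Σ fᵢ·δᵢ = δ_bulk ⇒ f_B·(0.2) + f_A·(-24.3) = -29.5 − (-21.660) = -7.840
Substitute f_A = 0.687 − f_B:
f_B·(0.2 − -24.3) = -7.840 − 0.687×(-24.3) = 8.854
f_B = 8.854 / 24.5 = 0.3614

0.361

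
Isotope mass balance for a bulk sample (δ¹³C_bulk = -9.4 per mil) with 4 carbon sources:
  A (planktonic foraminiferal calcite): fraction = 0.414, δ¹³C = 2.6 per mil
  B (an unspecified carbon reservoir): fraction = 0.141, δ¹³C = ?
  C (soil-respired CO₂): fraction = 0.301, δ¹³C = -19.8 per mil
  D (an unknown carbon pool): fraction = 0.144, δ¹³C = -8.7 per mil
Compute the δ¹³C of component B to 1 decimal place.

Isotope mass balance: δ_bulk = Σ fᵢ·δᵢ.
-9.4 = 0.414×(2.6) + 0.141×δ_B + 0.301×(-19.8) + 0.144×(-8.7)
0.141·δ_B = -9.4 − (-6.136) = -3.264
δ_B = -3.264 / 0.141 = -23.15 per mil

-23.1 per mil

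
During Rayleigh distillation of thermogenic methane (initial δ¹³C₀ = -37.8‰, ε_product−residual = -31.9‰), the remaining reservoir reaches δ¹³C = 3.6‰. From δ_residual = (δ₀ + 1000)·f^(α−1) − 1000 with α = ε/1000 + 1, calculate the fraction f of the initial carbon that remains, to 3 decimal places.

α − 1 = ε/1000 = -0.0319
(δ_res + 1000)/(δ₀ + 1000) = (3.6 + 1000)/(-37.8 + 1000) = 1003.6/962.2 = 1.043026
f = 1.043026^(1/-0.0319) = exp(ln(1.043026)/-0.0319) = exp(0.04213/-0.0319)
f = exp(-1.3206) = 0.2670

0.267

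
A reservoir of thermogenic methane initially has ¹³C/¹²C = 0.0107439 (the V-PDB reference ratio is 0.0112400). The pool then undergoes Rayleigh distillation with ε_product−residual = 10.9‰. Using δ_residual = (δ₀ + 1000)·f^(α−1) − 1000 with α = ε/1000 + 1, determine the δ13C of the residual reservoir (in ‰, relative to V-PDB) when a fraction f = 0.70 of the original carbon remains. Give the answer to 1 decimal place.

δ₀ = (0.0107439/0.0112400 − 1)×1000 = (0.955863 − 1)×1000 = -44.137‰
α − 1 = ε/1000 = 0.0109
f^(α−1) = 0.70^(0.0109) = 0.996120
δ_res = (-44.137 + 1000) × 0.996120 − 1000 = 952.154 − 1000 = -47.85‰

-47.8‰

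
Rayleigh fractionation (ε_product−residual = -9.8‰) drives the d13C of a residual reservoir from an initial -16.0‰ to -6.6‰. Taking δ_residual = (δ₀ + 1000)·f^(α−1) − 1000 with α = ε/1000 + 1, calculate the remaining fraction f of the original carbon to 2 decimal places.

0.38

α − 1 = ε/1000 = -0.0098
(δ_res + 1000)/(δ₀ + 1000) = (-6.6 + 1000)/(-16.0 + 1000) = 993.4/984.0 = 1.009553
f = 1.009553^(1/-0.0098) = exp(ln(1.009553)/-0.0098) = exp(0.00951/-0.0098)
f = exp(-0.9702) = 0.3790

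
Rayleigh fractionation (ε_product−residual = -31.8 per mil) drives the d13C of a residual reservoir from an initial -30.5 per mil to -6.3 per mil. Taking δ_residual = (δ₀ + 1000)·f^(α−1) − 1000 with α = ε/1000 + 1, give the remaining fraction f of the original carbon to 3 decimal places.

α − 1 = ε/1000 = -0.0318
(δ_res + 1000)/(δ₀ + 1000) = (-6.3 + 1000)/(-30.5 + 1000) = 993.7/969.5 = 1.024961
f = 1.024961^(1/-0.0318) = exp(ln(1.024961)/-0.0318) = exp(0.02465/-0.0318)
f = exp(-0.7753) = 0.4606

0.461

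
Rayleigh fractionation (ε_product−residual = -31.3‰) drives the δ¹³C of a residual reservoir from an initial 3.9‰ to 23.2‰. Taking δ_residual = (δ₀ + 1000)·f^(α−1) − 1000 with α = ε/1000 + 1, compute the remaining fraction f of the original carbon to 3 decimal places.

α − 1 = ε/1000 = -0.0313
(δ_res + 1000)/(δ₀ + 1000) = (23.2 + 1000)/(3.9 + 1000) = 1023.2/1003.9 = 1.019225
f = 1.019225^(1/-0.0313) = exp(ln(1.019225)/-0.0313) = exp(0.01904/-0.0313)
f = exp(-0.6084) = 0.5442

0.544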